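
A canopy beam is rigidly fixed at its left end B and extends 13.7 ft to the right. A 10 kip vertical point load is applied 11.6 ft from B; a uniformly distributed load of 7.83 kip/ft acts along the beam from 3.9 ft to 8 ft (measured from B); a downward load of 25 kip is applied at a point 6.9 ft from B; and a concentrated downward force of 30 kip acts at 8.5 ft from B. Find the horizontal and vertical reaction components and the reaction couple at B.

Resultant of the distributed load: 7.83 × 4.1 = 32.103 kip at 5.95 ft from B.
ΣF_x = 0: B_x = 0.
ΣF_y = 0: B_y − 10 − 7.83·4.1 − 25 − 30 = 0 → B_y = 97.10 kip.
ΣM about B: M_B − 10·11.6 − (7.83·4.1)·5.95 − 25·6.9 − 30·8.5 = 0 → M_B = 734.5 kip·ft.

B_x = 0, B_y = 97.10 kip, M_B = 734.5 kip·ft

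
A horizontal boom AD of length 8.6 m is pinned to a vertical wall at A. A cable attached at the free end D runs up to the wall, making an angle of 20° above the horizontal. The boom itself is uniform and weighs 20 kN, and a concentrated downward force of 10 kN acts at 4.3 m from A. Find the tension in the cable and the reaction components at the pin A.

T = 43.86 kN, A_x = 41.21 kN, A_y = 15.00 kN

ΣM about A: T·sin20°·8.6 − 20·4.3 − 10·4.3 = 0 → T = 129/(8.6·0.34202) = 43.8571 ≈ 43.86 kN.
ΣF_x = 0: A_x − T·cos20° = 0 → A_x = 43.8571 × 0.939693 = 41.21 kN.
ΣF_y = 0: A_y + T·sin20° − 20 − 10 = 0 → A_y = 30 − 43.8571 × 0.34202 = 15.00 kN.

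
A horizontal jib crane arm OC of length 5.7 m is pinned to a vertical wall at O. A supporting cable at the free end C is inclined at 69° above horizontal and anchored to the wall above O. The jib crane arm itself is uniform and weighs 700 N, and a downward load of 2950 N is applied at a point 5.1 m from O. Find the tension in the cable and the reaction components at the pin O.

ΣM about O: T·sin69°·5.7 − 700·2.85 − 2950·5.1 = 0 → T = 17040/(5.7·0.93358) = 3202.16 ≈ 3202 N.
ΣF_x = 0: O_x − T·cos69° = 0 → O_x = 3202.16 × 0.358368 = 1148 N.
ΣF_y = 0: O_y + T·sin69° − 700 − 2950 = 0 → O_y = 3650 − 3202.16 × 0.93358 = 660.5 N.

T = 3202 N, O_x = 1148 N, O_y = 660.5 N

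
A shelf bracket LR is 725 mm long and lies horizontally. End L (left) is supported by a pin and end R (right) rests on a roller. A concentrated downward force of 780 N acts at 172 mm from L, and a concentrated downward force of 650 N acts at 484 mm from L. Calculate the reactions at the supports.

L_x = 0, L_y = 811.0 N, R_y = 619.0 N

Moments about L: R_y·725 − 780·172 − 650·484 = 0 → R_y = 448760/725 = 618.979 ≈ 619.0 N.
ΣF_y = 0: L_y + 618.979 − 780 − 650 = 0 → L_y = 811.0 N.
ΣF_x = 0: no horizontal applied forces, so L_x = 0.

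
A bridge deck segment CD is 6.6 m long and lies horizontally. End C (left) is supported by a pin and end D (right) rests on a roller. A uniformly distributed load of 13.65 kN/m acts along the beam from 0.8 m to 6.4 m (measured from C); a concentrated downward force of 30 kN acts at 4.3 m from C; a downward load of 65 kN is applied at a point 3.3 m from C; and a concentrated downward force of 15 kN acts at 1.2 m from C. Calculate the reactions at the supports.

C_x = 0, C_y = 89.97 kN, D_y = 96.47 kN

Resultant of the distributed load: 13.65 × 5.6 = 76.44 kN at 3.6 m from C.
ΣM about C: D_y·6.6 − (13.65·5.6)·3.6 − 30·4.3 − 65·3.3 − 15·1.2 = 0 → D_y = 636.684/6.6 = 96.4673 ≈ 96.47 kN.
ΣF_y = 0: C_y + 96.4673 − 13.65·5.6 − 30 − 65 − 15 = 0 → C_y = 89.97 kN.
ΣF_x = 0: no horizontal applied forces, so C_x = 0.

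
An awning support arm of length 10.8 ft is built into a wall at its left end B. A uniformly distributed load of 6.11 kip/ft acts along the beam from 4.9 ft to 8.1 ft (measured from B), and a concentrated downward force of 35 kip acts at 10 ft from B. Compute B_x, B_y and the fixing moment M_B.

Resultant of the distributed load: 6.11 × 3.2 = 19.552 kip at 6.5 ft from B.
ΣF_x = 0: B_x = 0.
ΣF_y = 0: B_y − 6.11·3.2 − 35 = 0 → B_y = 54.55 kip.
ΣM about B: M_B − (6.11·3.2)·6.5 − 35·10 = 0 → M_B = 477.1 kip·ft.

B_x = 0, B_y = 54.55 kip, M_B = 477.1 kip·ft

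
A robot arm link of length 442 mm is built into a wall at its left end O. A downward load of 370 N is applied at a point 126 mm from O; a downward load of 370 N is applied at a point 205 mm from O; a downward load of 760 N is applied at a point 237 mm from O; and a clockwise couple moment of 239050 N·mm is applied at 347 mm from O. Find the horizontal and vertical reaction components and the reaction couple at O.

ΣF_x = 0: O_x = 0.
ΣF_y = 0: O_y − 370 − 370 − 760 = 0 → O_y = 1500 N.
ΣM about O: M_O − 370·126 − 370·205 − 760·237 − 239050 = 0 → M_O = 541600 N·mm.

O_x = 0, O_y = 1500 N, M_O = 541600 N·mm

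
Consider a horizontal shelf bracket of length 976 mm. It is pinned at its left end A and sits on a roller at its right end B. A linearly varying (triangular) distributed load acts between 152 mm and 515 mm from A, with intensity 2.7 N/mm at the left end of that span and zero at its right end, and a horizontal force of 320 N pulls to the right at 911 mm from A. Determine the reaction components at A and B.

A_x = -320.0 N, A_y = 353.0 N, B_y = 137.1 N

Resultant of the triangular load: ½ × 2.7 × 363 = 490.05 N, acting at 273 mm from A (one-third of the span from the peak).
Moments about A: B_y·976 − (½·2.7·363)·273 = 0 → B_y = 133783.65/976 = 137.073 ≈ 137.1 N.
ΣF_y = 0: A_y + 137.073 − ½·2.7·363 = 0 → A_y = 353.0 N.
ΣF_x = 0: A_x + 320 = 0 → A_x = -320.0 N.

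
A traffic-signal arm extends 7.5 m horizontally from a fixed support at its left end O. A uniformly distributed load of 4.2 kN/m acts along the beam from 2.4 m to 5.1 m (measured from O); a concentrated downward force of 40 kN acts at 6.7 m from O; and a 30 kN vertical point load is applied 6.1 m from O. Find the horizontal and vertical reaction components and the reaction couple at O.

Resultant of the distributed load: 4.2 × 2.7 = 11.34 kN at 3.75 m from O.
ΣF_x = 0: O_x = 0.
ΣF_y = 0: O_y − 4.2·2.7 − 40 − 30 = 0 → O_y = 81.34 kN.
ΣM about O: M_O − (4.2·2.7)·3.75 − 40·6.7 − 30·6.1 = 0 → M_O = 493.5 kN·m.

O_x = 0, O_y = 81.34 kN, M_O = 493.5 kN·m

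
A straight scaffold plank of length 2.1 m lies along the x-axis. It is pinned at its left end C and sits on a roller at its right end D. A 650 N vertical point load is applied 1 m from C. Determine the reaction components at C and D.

C_x = 0, C_y = 340.5 N, D_y = 309.5 N

Moments about C: D_y·2.1 − 650·1 = 0 → D_y = 650/2.1 = 309.524 ≈ 309.5 N.
ΣF_y = 0: C_y + 309.524 − 650 = 0 → C_y = 340.5 N.
ΣF_x = 0: no horizontal applied forces, so C_x = 0.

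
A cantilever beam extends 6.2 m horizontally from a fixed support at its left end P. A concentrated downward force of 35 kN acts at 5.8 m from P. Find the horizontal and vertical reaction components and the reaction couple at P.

P_x = 0, P_y = 35.00 kN, M_P = 203.0 kN·m

ΣF_x = 0: P_x = 0.
ΣF_y = 0: P_y − 35 = 0 → P_y = 35.00 kN.
ΣM about P: M_P − 35·5.8 = 0 → M_P = 203.0 kN·m.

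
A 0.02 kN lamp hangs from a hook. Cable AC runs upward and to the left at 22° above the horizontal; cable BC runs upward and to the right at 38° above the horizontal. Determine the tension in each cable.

T_AC = 0.01820 kN, T_BC = 0.02141 kN

ΣF_x = 0: −T_AC·cos22° + T_BC·cos38° = 0 → T_BC = 1.17661·T_AC.
ΣF_y = 0: T_AC·sin22° + T_BC·sin38° = 0.02.
Substitute: T_AC·(0.374607 + 1.17661·0.615661) = 0.02 → T_AC = 0.0181984 ≈ 0.01820 kN.
Then T_BC = 1.17661 × 0.0181984 = 0.02141 kN.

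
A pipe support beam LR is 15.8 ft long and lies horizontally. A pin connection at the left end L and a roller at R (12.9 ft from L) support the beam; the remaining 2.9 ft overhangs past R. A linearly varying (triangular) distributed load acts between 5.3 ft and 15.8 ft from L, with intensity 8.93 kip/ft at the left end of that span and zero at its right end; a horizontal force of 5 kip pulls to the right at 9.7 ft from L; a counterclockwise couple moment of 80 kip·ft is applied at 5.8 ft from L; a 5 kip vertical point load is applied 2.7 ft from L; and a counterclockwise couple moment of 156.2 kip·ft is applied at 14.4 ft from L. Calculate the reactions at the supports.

L_x = -5.000 kip, L_y = 37.16 kip, R_y = 14.72 kip

Resultant of the triangular load: ½ × 8.93 × 10.5 = 46.8825 kip, acting at 8.8 ft from L (one-third of the span from the peak).
ΣM about L: R_y·12.9 − (½·8.93·10.5)·8.8 + 80 − 5·2.7 + 156.2 = 0 → R_y = 189.866/12.9 = 14.7183 ≈ 14.72 kip.
ΣF_y = 0: L_y + 14.7183 − ½·8.93·10.5 − 5 = 0 → L_y = 37.16 kip.
ΣF_x = 0: L_x + 5 = 0 → L_x = -5.000 kip.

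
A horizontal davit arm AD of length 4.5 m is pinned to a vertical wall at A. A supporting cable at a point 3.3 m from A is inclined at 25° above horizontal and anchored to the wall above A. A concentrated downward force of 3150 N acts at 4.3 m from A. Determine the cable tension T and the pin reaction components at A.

ΣM about A: T·sin25°·3.3 − 3150·4.3 = 0 → T = 13545/(3.3·0.422618) = 9712.19 ≈ 9712 N.
ΣF_x = 0: A_x − T·cos25° = 0 → A_x = 9712.19 × 0.906308 = 8802 N.
ΣF_y = 0: A_y + T·sin25° − 3150 = 0 → A_y = 3150 − 9712.19 × 0.422618 = -954.5 N.

T = 9712 N, A_x = 8802 N, A_y = -954.5 N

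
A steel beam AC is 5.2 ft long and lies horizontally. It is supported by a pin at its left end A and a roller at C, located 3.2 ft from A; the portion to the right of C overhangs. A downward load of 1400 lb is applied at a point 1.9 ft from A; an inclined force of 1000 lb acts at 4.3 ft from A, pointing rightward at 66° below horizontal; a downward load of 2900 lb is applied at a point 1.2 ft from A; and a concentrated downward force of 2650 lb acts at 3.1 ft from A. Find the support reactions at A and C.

A_x = -406.7 lb, A_y = 2150 lb, C_y = 5714 lb

Moments about A: C_y·3.2 − 1400·1.9 − 1000·sin66°·4.3 − 2900·1.2 − 2650·3.1 = 0 → C_y = 18283.2/3.2 = 5713.5 ≈ 5714 lb.
ΣF_y = 0: A_y + 5713.5 − 1400 − 1000·sin66° − 2900 − 2650 = 0 → A_y = 2150 lb.
ΣF_x = 0: A_x + 1000·cos66° = 0 → A_x = -406.7 lb.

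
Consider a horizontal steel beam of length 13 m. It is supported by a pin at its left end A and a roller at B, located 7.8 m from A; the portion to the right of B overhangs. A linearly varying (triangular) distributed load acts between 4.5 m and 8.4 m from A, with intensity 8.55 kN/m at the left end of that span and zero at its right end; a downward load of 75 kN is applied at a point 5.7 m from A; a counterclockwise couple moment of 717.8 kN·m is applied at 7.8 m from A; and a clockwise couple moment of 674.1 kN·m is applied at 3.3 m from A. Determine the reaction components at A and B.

Resultant of the triangular load: ½ × 8.55 × 3.9 = 16.6725 kN, acting at 5.8 m from A (one-third of the span from the peak).
Taking moments about A: B_y·7.8 − (½·8.55·3.9)·5.8 − 75·5.7 + 717.8 − 674.1 = 0 → B_y = 480.5005/7.8 = 61.6026 ≈ 61.60 kN.
ΣF_y = 0: A_y + 61.6026 − ½·8.55·3.9 − 75 = 0 → A_y = 30.07 kN.
ΣF_x = 0: no horizontal applied forces, so A_x = 0.

A_x = 0, A_y = 30.07 kN, B_y = 61.60 kN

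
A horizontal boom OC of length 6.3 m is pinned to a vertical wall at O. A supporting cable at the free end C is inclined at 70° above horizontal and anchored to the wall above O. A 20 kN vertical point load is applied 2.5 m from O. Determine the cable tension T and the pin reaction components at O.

T = 8.446 kN, O_x = 2.889 kN, O_y = 12.06 kN

ΣM about O: T·sin70°·6.3 − 20·2.5 = 0 → T = 50/(6.3·0.939693) = 8.44585 ≈ 8.446 kN.
ΣF_x = 0: O_x − T·cos70° = 0 → O_x = 8.44585 × 0.34202 = 2.889 kN.
ΣF_y = 0: O_y + T·sin70° − 20 = 0 → O_y = 20 − 8.44585 × 0.939693 = 12.06 kN.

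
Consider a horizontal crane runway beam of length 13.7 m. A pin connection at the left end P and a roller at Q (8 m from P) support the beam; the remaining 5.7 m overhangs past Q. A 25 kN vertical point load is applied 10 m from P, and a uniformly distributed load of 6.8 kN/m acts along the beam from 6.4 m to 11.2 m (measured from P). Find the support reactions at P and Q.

Resultant of the distributed load: 6.8 × 4.8 = 32.64 kN at 8.8 m from P.
Moments about P: Q_y·8 − 25·10 − (6.8·4.8)·8.8 = 0 → Q_y = 537.232/8 = 67.154 ≈ 67.15 kN.
ΣF_y = 0: P_y + 67.154 − 25 − 6.8·4.8 = 0 → P_y = -9.514 kN.
ΣF_x = 0: no horizontal applied forces, so P_x = 0.

P_x = 0, P_y = -9.514 kN, Q_y = 67.15 kN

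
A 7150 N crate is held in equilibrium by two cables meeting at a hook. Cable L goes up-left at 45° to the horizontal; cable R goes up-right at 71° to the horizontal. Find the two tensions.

T_L = 2590 N, T_R = 5625 N

ΣF_x = 0: −T_L·cos45° + T_R·cos71° = 0 → T_R = 2.17192·T_L.
ΣF_y = 0: T_L·sin45° + T_R·sin71° = 7150.
Substitute: T_L·(0.707107 + 2.17192·0.945519) = 7150 → T_L = 2589.92 ≈ 2590 N.
Then T_R = 2.17192 × 2589.92 = 5625 N.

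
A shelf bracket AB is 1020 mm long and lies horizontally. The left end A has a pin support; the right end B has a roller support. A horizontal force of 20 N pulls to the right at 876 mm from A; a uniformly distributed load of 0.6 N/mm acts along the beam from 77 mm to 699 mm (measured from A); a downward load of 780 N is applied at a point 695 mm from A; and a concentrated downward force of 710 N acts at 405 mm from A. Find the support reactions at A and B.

A_x = -20.00 N, A_y = 907.9 N, B_y = 955.3 N

Resultant of the distributed load: 0.6 × 622 = 373.2 N at 388 mm from A.
ΣM about A: B_y·1020 − (0.6·622)·388 − 780·695 − 710·405 = 0 → B_y = 974451.6/1020 = 955.345 ≈ 955.3 N.
ΣF_y = 0: A_y + 955.345 − 0.6·622 − 780 − 710 = 0 → A_y = 907.9 N.
ΣF_x = 0: A_x + 20 = 0 → A_x = -20.00 N.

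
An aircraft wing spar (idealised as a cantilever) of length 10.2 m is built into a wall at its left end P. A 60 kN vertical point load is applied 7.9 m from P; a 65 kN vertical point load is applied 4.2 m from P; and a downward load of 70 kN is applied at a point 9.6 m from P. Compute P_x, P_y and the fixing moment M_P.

ΣF_x = 0: P_x = 0.
ΣF_y = 0: P_y − 60 − 65 − 70 = 0 → P_y = 195.0 kN.
ΣM about P: M_P − 60·7.9 − 65·4.2 − 70·9.6 = 0 → M_P = 1419 kN·m.

P_x = 0, P_y = 195.0 kN, M_P = 1419 kN·m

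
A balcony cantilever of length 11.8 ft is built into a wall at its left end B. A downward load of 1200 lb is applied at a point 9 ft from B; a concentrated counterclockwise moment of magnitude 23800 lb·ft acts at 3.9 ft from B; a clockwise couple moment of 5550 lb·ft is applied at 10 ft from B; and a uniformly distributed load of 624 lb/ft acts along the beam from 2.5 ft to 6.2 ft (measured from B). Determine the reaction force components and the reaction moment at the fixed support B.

Resultant of the distributed load: 624 × 3.7 = 2308.8 lb at 4.35 ft from B.
ΣF_x = 0: B_x = 0.
ΣF_y = 0: B_y − 1200 − 624·3.7 = 0 → B_y = 3509 lb.
ΣM about B: M_B − 1200·9 + 23800 − 5550 − (624·3.7)·4.35 = 0 → M_B = 2593 lb·ft.

B_x = 0, B_y = 3509 lb, M_B = 2593 lb·ft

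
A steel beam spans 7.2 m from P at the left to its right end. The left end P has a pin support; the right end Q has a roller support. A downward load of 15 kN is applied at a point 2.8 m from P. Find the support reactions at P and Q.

P_x = 0, P_y = 9.167 kN, Q_y = 5.833 kN

Moments about P: Q_y·7.2 − 15·2.8 = 0 → Q_y = 42/7.2 = 5.83333 ≈ 5.833 kN.
ΣF_y = 0: P_y + 5.83333 − 15 = 0 → P_y = 9.167 kN.
ΣF_x = 0: no horizontal applied forces, so P_x = 0.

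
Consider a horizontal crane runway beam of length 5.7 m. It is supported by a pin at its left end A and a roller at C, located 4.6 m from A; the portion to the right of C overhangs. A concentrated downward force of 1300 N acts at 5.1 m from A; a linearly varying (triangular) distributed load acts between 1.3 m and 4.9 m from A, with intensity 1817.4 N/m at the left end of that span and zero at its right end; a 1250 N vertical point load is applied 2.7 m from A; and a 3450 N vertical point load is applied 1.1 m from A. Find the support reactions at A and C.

A_x = 0, A_y = 4493 N, C_y = 4778 N

Resultant of the triangular load: ½ × 1817.4 × 3.6 = 3271.32 N, acting at 2.5 m from A (one-third of the span from the peak).
ΣM about A: C_y·4.6 − 1300·5.1 − (½·1817.4·3.6)·2.5 − 1250·2.7 − 3450·1.1 = 0 → C_y = 21978.3/4.6 = 4777.89 ≈ 4778 N.
ΣF_y = 0: A_y + 4777.89 − 1300 − ½·1817.4·3.6 − 1250 − 3450 = 0 → A_y = 4493 N.
ΣF_x = 0: no horizontal applied forces, so A_x = 0.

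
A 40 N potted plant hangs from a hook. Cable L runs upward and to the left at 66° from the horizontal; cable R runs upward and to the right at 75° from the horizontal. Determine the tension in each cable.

ΣF_x = 0: −T_L·cos66° + T_R·cos75° = 0 → T_R = 1.57151·T_L.
ΣF_y = 0: T_L·sin66° + T_R·sin75° = 40.
Substitute: T_L·(0.913545 + 1.57151·0.965926) = 40 → T_L = 16.4507 ≈ 16.45 N.
Then T_R = 1.57151 × 16.4507 = 25.85 N.

T_L = 16.45 N, T_R = 25.85 N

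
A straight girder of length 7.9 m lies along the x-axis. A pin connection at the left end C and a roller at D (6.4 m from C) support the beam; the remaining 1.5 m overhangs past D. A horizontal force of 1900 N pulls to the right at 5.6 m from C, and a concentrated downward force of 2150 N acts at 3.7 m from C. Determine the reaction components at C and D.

C_x = -1900 N, C_y = 907.0 N, D_y = 1243 N

Taking moments about C: D_y·6.4 − 2150·3.7 = 0 → D_y = 7955/6.4 = 1242.97 ≈ 1243 N.
ΣF_y = 0: C_y + 1242.97 − 2150 = 0 → C_y = 907.0 N.
ΣF_x = 0: C_x + 1900 = 0 → C_x = -1900 N.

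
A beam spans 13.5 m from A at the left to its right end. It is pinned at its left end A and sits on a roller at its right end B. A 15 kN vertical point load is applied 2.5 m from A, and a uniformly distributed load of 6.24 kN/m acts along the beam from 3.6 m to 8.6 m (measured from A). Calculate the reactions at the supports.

Resultant of the distributed load: 6.24 × 5 = 31.2 kN at 6.1 m from A.
Moments about A: B_y·13.5 − 15·2.5 − (6.24·5)·6.1 = 0 → B_y = 227.82/13.5 = 16.8756 ≈ 16.88 kN.
ΣF_y = 0: A_y + 16.8756 − 15 − 6.24·5 = 0 → A_y = 29.32 kN.
ΣF_x = 0: no horizontal applied forces, so A_x = 0.

A_x = 0, A_y = 29.32 kN, B_y = 16.88 kN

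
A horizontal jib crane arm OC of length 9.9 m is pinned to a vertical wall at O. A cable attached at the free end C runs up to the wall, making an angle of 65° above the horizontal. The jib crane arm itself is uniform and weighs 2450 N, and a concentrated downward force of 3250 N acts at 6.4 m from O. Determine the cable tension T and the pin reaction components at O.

T = 3670 N, O_x = 1551 N, O_y = 2374 N

ΣM about O: T·sin65°·9.9 − 2450·4.95 − 3250·6.4 = 0 → T = 32927.5/(9.9·0.906308) = 3669.85 ≈ 3670 N.
ΣF_x = 0: O_x − T·cos65° = 0 → O_x = 3669.85 × 0.422618 = 1551 N.
ΣF_y = 0: O_y + T·sin65° − 2450 − 3250 = 0 → O_y = 5700 − 3669.85 × 0.906308 = 2374 N.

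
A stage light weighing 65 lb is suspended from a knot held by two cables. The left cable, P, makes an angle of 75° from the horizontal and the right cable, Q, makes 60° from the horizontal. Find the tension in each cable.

T_P = 45.96 lb, T_Q = 23.79 lb

ΣF_x = 0: −T_P·cos75° + T_Q·cos60° = 0 → T_Q = 0.517638·T_P.
ΣF_y = 0: T_P·sin75° + T_Q·sin60° = 65.
Substitute: T_P·(0.965926 + 0.517638·0.866025) = 65 → T_P = 45.9619 ≈ 45.96 lb.
Then T_Q = 0.517638 × 45.9619 = 23.79 lb.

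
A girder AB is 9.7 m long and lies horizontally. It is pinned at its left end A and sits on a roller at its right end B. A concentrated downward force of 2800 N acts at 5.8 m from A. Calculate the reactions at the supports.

A_x = 0, A_y = 1126 N, B_y = 1674 N

Moments about A: B_y·9.7 − 2800·5.8 = 0 → B_y = 16240/9.7 = 1674.23 ≈ 1674 N.
ΣF_y = 0: A_y + 1674.23 − 2800 = 0 → A_y = 1126 N.
ΣF_x = 0: no horizontal applied forces, so A_x = 0.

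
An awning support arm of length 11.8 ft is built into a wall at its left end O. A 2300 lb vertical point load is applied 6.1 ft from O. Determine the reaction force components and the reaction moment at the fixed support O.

O_x = 0, O_y = 2300 lb, M_O = 14030 lb·ft

ΣF_x = 0: O_x = 0.
ΣF_y = 0: O_y − 2300 = 0 → O_y = 2300 lb.
ΣM about O: M_O − 2300·6.1 = 0 → M_O = 14030 lb·ft.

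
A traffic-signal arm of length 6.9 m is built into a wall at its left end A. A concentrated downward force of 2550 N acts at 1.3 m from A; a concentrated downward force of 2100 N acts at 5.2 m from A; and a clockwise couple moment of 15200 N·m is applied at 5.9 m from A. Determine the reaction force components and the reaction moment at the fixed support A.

A_x = 0, A_y = 4650 N, M_A = 29440 N·m

ΣF_x = 0: A_x = 0.
ΣF_y = 0: A_y − 2550 − 2100 = 0 → A_y = 4650 N.
ΣM about A: M_A − 2550·1.3 − 2100·5.2 − 15200 = 0 → M_A = 29440 N·m.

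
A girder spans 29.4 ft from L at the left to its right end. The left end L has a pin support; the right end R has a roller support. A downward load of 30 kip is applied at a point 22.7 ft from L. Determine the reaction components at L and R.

Taking moments about L: R_y·29.4 − 30·22.7 = 0 → R_y = 681/29.4 = 23.1633 ≈ 23.16 kip.
ΣF_y = 0: L_y + 23.1633 − 30 = 0 → L_y = 6.837 kip.
ΣF_x = 0: no horizontal applied forces, so L_x = 0.

L_x = 0, L_y = 6.837 kip, R_y = 23.16 kip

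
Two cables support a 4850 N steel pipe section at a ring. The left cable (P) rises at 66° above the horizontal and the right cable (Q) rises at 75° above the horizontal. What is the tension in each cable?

ΣF_x = 0: −T_P·cos66° + T_Q·cos75° = 0 → T_Q = 1.57151·T_P.
ΣF_y = 0: T_P·sin66° + T_Q·sin75° = 4850.
Substitute: T_P·(0.913545 + 1.57151·0.965926) = 4850 → T_P = 1994.65 ≈ 1995 N.
Then T_Q = 1.57151 × 1994.65 = 3135 N.

T_P = 1995 N, T_Q = 3135 N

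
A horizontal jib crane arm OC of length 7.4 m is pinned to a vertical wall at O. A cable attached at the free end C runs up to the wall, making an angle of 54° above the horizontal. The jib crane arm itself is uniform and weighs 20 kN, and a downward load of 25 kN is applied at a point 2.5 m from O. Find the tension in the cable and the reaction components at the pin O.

T = 22.80 kN, O_x = 13.40 kN, O_y = 26.55 kN

ΣM about O: T·sin54°·7.4 − 20·3.7 − 25·2.5 = 0 → T = 136.5/(7.4·0.809017) = 22.8004 ≈ 22.80 kN.
ΣF_x = 0: O_x − T·cos54° = 0 → O_x = 22.8004 × 0.587785 = 13.40 kN.
ΣF_y = 0: O_y + T·sin54° − 20 − 25 = 0 → O_y = 45 − 22.8004 × 0.809017 = 26.55 kN.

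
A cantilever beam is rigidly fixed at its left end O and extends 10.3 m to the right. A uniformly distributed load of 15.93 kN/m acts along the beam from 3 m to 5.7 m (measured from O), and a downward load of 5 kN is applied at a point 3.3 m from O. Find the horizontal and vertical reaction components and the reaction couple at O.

Resultant of the distributed load: 15.93 × 2.7 = 43.011 kN at 4.35 m from O.
ΣF_x = 0: O_x = 0.
ΣF_y = 0: O_y − 15.93·2.7 − 5 = 0 → O_y = 48.01 kN.
ΣM about O: M_O − (15.93·2.7)·4.35 − 5·3.3 = 0 → M_O = 203.6 kN·m.

O_x = 0, O_y = 48.01 kN, M_O = 203.6 kN·m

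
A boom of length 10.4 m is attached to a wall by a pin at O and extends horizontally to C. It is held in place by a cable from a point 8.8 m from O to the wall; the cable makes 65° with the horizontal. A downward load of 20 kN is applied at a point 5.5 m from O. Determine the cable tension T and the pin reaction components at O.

T = 13.79 kN, O_x = 5.829 kN, O_y = 7.500 kN

ΣM about O: T·sin65°·8.8 − 20·5.5 = 0 → T = 110/(8.8·0.906308) = 13.7922 ≈ 13.79 kN.
ΣF_x = 0: O_x − T·cos65° = 0 → O_x = 13.7922 × 0.422618 = 5.829 kN.
ΣF_y = 0: O_y + T·sin65° − 20 = 0 → O_y = 20 − 13.7922 × 0.906308 = 7.500 kN.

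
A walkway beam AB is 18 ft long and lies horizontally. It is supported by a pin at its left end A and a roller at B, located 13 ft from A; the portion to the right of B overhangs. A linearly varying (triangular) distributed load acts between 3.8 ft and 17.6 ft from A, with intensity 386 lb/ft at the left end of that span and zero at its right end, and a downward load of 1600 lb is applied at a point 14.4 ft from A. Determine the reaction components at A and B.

A_x = 0, A_y = 770.1 lb, B_y = 3493 lb

Resultant of the triangular load: ½ × 386 × 13.8 = 2663.4 lb, acting at 8.4 ft from A (one-third of the span from the peak).
Taking moments about A: B_y·13 − (½·386·13.8)·8.4 − 1600·14.4 = 0 → B_y = 45412.56/13 = 3493.27 ≈ 3493 lb.
ΣF_y = 0: A_y + 3493.27 − ½·386·13.8 − 1600 = 0 → A_y = 770.1 lb.
ΣF_x = 0: no horizontal applied forces, so A_x = 0.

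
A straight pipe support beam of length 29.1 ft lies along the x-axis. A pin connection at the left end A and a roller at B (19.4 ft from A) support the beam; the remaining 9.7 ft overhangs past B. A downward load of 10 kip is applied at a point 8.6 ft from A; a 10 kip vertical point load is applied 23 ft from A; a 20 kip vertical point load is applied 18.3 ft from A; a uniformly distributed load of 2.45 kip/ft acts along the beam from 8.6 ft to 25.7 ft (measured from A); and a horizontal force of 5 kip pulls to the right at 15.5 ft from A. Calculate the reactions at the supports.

A_x = -5.000 kip, A_y = 9.704 kip, B_y = 72.19 kip

Resultant of the distributed load: 2.45 × 17.1 = 41.895 kip at 17.15 ft from A.
ΣM about A: B_y·19.4 − 10·8.6 − 10·23 − 20·18.3 − (2.45·17.1)·17.15 = 0 → B_y = 1400.49925/19.4 = 72.1907 ≈ 72.19 kip.
ΣF_y = 0: A_y + 72.1907 − 10 − 10 − 20 − 2.45·17.1 = 0 → A_y = 9.704 kip.
ΣF_x = 0: A_x + 5 = 0 → A_x = -5.000 kip.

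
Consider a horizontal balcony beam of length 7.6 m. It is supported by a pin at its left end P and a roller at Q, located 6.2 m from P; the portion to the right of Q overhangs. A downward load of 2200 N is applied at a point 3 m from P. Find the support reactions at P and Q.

P_x = 0, P_y = 1135 N, Q_y = 1065 N

ΣM about P: Q_y·6.2 − 2200·3 = 0 → Q_y = 6600/6.2 = 1064.52 ≈ 1065 N.
ΣF_y = 0: P_y + 1064.52 − 2200 = 0 → P_y = 1135 N.
ΣF_x = 0: no horizontal applied forces, so P_x = 0.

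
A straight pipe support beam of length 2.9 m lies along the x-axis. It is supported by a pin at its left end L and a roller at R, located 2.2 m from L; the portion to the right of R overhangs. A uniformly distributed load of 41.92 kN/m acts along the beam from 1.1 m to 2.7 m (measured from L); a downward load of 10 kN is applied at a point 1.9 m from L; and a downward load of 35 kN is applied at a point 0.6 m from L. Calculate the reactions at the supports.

L_x = 0, L_y = 35.96 kN, R_y = 76.11 kN

Resultant of the distributed load: 41.92 × 1.6 = 67.072 kN at 1.9 m from L.
ΣM about L: R_y·2.2 − (41.92·1.6)·1.9 − 10·1.9 − 35·0.6 = 0 → R_y = 167.4368/2.2 = 76.1076 ≈ 76.11 kN.
ΣF_y = 0: L_y + 76.1076 − 41.92·1.6 − 10 − 35 = 0 → L_y = 35.96 kN.
ΣF_x = 0: no horizontal applied forces, so L_x = 0.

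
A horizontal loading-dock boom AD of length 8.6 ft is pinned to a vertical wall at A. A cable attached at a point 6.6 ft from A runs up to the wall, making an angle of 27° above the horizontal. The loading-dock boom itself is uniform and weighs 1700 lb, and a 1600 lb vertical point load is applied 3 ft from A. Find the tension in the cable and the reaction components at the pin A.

T = 4042 lb, A_x = 3601 lb, A_y = 1465 lb

ΣM about A: T·sin27°·6.6 − 1700·4.3 − 1600·3 = 0 → T = 12110/(6.6·0.45399) = 4041.61 ≈ 4042 lb.
ΣF_x = 0: A_x − T·cos27° = 0 → A_x = 4041.61 × 0.891007 = 3601 lb.
ΣF_y = 0: A_y + T·sin27° − 1700 − 1600 = 0 → A_y = 3300 − 4041.61 × 0.45399 = 1465 lb.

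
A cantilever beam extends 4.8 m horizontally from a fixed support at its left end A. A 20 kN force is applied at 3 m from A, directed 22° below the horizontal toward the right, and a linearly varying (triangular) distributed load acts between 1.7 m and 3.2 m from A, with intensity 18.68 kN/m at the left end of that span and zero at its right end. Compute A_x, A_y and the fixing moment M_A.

Resultant of the triangular load: ½ × 18.68 × 1.5 = 14.01 kN, acting at 2.2 m from A (one-third of the span from the peak).
ΣF_x = 0: A_x + 20·cos22° = 0 → A_x = -18.54 kN.
ΣF_y = 0: A_y − 20·sin22° − ½·18.68·1.5 = 0 → A_y = 21.50 kN.
ΣM about A: M_A − 20·sin22°·3 − (½·18.68·1.5)·2.2 = 0 → M_A = 53.30 kN·m.

A_x = -18.54 kN, A_y = 21.50 kN, M_A = 53.30 kN·m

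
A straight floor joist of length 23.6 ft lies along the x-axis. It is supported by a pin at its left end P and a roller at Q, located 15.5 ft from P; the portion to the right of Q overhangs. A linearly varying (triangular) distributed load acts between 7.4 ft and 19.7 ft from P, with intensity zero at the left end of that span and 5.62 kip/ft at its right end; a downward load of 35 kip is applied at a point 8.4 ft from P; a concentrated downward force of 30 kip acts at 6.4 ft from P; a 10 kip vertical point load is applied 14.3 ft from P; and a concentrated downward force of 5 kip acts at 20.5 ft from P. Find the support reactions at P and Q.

Resultant of the triangular load: ½ × 5.62 × 12.3 = 34.563 kip, acting at 15.6 ft from P (one-third of the span from the peak).
ΣM about P: Q_y·15.5 − (½·5.62·12.3)·15.6 − 35·8.4 − 30·6.4 − 10·14.3 − 5·20.5 = 0 → Q_y = 1270.6828/15.5 = 81.9795 ≈ 81.98 kip.
ΣF_y = 0: P_y + 81.9795 − ½·5.62·12.3 − 35 − 30 − 10 − 5 = 0 → P_y = 32.58 kip.
ΣF_x = 0: no horizontal applied forces, so P_x = 0.

P_x = 0, P_y = 32.58 kip, Q_y = 81.98 kip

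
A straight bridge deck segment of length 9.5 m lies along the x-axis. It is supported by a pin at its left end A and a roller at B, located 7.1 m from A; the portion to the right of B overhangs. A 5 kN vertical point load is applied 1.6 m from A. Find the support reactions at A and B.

A_x = 0, A_y = 3.873 kN, B_y = 1.127 kN

ΣM about A: B_y·7.1 − 5·1.6 = 0 → B_y = 8/7.1 = 1.12676 ≈ 1.127 kN.
ΣF_y = 0: A_y + 1.12676 − 5 = 0 → A_y = 3.873 kN.
ΣF_x = 0: no horizontal applied forces, so A_x = 0.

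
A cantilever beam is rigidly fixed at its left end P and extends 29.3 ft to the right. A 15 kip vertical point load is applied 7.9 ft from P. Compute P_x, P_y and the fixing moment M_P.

ΣF_x = 0: P_x = 0.
ΣF_y = 0: P_y − 15 = 0 → P_y = 15.00 kip.
ΣM about P: M_P − 15·7.9 = 0 → M_P = 118.5 kip·ft.

P_x = 0, P_y = 15.00 kip, M_P = 118.5 kip·ft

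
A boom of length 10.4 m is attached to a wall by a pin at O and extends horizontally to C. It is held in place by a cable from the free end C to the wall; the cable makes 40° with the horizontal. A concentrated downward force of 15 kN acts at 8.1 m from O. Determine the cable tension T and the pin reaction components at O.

T = 18.18 kN, O_x = 13.92 kN, O_y = 3.317 kN

ΣM about O: T·sin40°·10.4 − 15·8.1 = 0 → T = 121.5/(10.4·0.642788) = 18.175 ≈ 18.18 kN.
ΣF_x = 0: O_x − T·cos40° = 0 → O_x = 18.175 × 0.766044 = 13.92 kN.
ΣF_y = 0: O_y + T·sin40° − 15 = 0 → O_y = 15 − 18.175 × 0.642788 = 3.317 kN.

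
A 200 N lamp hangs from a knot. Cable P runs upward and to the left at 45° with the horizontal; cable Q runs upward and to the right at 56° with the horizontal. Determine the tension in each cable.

T_P = 113.9 N, T_Q = 144.1 N

ΣF_x = 0: −T_P·cos45° + T_Q·cos56° = 0 → T_Q = 1.26451·T_P.
ΣF_y = 0: T_P·sin45° + T_Q·sin56° = 200.
Substitute: T_P·(0.707107 + 1.26451·0.829038) = 200 → T_P = 113.932 ≈ 113.9 N.
Then T_Q = 1.26451 × 113.932 = 144.1 N.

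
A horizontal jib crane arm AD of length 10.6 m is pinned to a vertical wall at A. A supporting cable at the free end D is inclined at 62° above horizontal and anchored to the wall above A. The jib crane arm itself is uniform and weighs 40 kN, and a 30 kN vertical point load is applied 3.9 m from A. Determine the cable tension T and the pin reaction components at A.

ΣM about A: T·sin62°·10.6 − 40·5.3 − 30·3.9 = 0 → T = 329/(10.6·0.882948) = 35.1524 ≈ 35.15 kN.
ΣF_x = 0: A_x − T·cos62° = 0 → A_x = 35.1524 × 0.469472 = 16.50 kN.
ΣF_y = 0: A_y + T·sin62° − 40 − 30 = 0 → A_y = 70 − 35.1524 × 0.882948 = 38.96 kN.

T = 35.15 kN, A_x = 16.50 kN, A_y = 38.96 kN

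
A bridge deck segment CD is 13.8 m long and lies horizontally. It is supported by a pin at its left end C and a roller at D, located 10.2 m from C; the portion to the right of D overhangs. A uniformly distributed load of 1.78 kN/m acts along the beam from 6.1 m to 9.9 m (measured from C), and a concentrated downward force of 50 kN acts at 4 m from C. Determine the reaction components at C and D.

C_x = 0, C_y = 31.85 kN, D_y = 24.91 kN

Resultant of the distributed load: 1.78 × 3.8 = 6.764 kN at 8 m from C.
ΣM about C: D_y·10.2 − (1.78·3.8)·8 − 50·4 = 0 → D_y = 254.112/10.2 = 24.9129 ≈ 24.91 kN.
ΣF_y = 0: C_y + 24.9129 − 1.78·3.8 − 50 = 0 → C_y = 31.85 kN.
ΣF_x = 0: no horizontal applied forces, so C_x = 0.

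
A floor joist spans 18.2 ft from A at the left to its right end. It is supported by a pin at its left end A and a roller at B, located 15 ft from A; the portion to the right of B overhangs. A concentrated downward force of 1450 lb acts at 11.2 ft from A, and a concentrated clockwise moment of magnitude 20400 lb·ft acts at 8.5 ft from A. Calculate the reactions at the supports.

A_x = 0, A_y = -992.7 lb, B_y = 2443 lb

Moments about A: B_y·15 − 1450·11.2 − 20400 = 0 → B_y = 36640/15 = 2442.67 ≈ 2443 lb.
ΣF_y = 0: A_y + 2442.67 − 1450 = 0 → A_y = -992.7 lb.
ΣF_x = 0: no horizontal applied forces, so A_x = 0.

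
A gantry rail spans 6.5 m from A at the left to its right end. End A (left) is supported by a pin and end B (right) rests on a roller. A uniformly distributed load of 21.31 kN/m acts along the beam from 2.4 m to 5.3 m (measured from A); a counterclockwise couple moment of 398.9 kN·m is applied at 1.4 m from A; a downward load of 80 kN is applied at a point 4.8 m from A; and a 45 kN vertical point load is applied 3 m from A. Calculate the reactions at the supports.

A_x = 0, A_y = 131.7 kN, B_y = 55.08 kN

Resultant of the distributed load: 21.31 × 2.9 = 61.799 kN at 3.85 m from A.
ΣM about A: B_y·6.5 − (21.31·2.9)·3.85 + 398.9 − 80·4.8 − 45·3 = 0 → B_y = 358.02615/6.5 = 55.0809 ≈ 55.08 kN.
ΣF_y = 0: A_y + 55.0809 − 21.31·2.9 − 80 − 45 = 0 → A_y = 131.7 kN.
ΣF_x = 0: no horizontal applied forces, so A_x = 0.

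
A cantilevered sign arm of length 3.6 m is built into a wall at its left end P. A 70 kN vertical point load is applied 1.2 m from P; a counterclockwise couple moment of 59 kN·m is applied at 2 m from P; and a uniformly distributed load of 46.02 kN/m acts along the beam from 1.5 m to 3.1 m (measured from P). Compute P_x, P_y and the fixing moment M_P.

P_x = 0, P_y = 143.6 kN, M_P = 194.4 kN·m

Resultant of the distributed load: 46.02 × 1.6 = 73.632 kN at 2.3 m from P.
ΣF_x = 0: P_x = 0.
ΣF_y = 0: P_y − 70 − 46.02·1.6 = 0 → P_y = 143.6 kN.
ΣM about P: M_P − 70·1.2 + 59 − (46.02·1.6)·2.3 = 0 → M_P = 194.4 kN·m.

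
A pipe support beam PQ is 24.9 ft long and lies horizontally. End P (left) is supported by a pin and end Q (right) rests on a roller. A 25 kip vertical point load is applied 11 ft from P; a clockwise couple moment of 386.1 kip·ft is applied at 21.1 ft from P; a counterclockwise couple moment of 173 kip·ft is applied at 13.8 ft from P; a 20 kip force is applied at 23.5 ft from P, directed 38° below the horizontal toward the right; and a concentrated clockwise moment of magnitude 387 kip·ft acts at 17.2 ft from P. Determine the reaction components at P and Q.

Taking moments about P: Q_y·24.9 − 25·11 − 386.1 + 173 − 20·sin38°·23.5 − 387 = 0 → Q_y = 1164.46/24.9 = 46.7655 ≈ 46.77 kip.
ΣF_y = 0: P_y + 46.7655 − 25 − 20·sin38° = 0 → P_y = -9.452 kip.
ΣF_x = 0: P_x + 20·cos38° = 0 → P_x = -15.76 kip.

P_x = -15.76 kip, P_y = -9.452 kip, Q_y = 46.77 kip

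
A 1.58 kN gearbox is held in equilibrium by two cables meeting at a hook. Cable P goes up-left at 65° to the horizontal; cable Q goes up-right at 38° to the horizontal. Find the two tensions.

T_P = 1.278 kN, T_Q = 0.6853 kN

ΣF_x = 0: −T_P·cos65° + T_Q·cos38° = 0 → T_Q = 0.53631·T_P.
ΣF_y = 0: T_P·sin65° + T_Q·sin38° = 1.58.
Substitute: T_P·(0.906308 + 0.53631·0.615661) = 1.58 → T_P = 1.27781 ≈ 1.278 kN.
Then T_Q = 0.53631 × 1.27781 = 0.6853 kN.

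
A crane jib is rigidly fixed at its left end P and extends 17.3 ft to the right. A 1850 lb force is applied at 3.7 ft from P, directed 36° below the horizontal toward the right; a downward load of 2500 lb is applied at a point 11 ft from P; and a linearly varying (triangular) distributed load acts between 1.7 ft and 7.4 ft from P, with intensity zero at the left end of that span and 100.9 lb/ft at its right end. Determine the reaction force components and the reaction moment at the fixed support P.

P_x = -1497 lb, P_y = 3875 lb, M_P = 33100 lb·ft

Resultant of the triangular load: ½ × 100.9 × 5.7 = 287.565 lb, acting at 5.5 ft from P (one-third of the span from the peak).
ΣF_x = 0: P_x + 1850·cos36° = 0 → P_x = -1497 lb.
ΣF_y = 0: P_y − 1850·sin36° − 2500 − ½·100.9·5.7 = 0 → P_y = 3875 lb.
ΣM about P: M_P − 1850·sin36°·3.7 − 2500·11 − (½·100.9·5.7)·5.5 = 0 → M_P = 33100 lb·ft.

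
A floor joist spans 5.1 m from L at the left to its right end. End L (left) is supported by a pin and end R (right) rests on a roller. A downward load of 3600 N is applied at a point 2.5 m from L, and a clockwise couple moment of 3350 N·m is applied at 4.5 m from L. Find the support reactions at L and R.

ΣM about L: R_y·5.1 − 3600·2.5 − 3350 = 0 → R_y = 12350/5.1 = 2421.57 ≈ 2422 N.
ΣF_y = 0: L_y + 2421.57 − 3600 = 0 → L_y = 1178 N.
ΣF_x = 0: no horizontal applied forces, so L_x = 0.

L_x = 0, L_y = 1178 N, R_y = 2422 N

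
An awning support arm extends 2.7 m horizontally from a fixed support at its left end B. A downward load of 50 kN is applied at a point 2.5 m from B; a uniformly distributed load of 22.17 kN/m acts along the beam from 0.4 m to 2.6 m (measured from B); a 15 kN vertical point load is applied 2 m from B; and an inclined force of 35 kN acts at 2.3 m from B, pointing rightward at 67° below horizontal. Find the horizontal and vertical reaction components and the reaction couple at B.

Resultant of the distributed load: 22.17 × 2.2 = 48.774 kN at 1.5 m from B.
ΣF_x = 0: B_x + 35·cos67° = 0 → B_x = -13.68 kN.
ΣF_y = 0: B_y − 50 − 22.17·2.2 − 15 − 35·sin67° = 0 → B_y = 146.0 kN.
ΣM about B: M_B − 50·2.5 − (22.17·2.2)·1.5 − 15·2 − 35·sin67°·2.3 = 0 → M_B = 302.3 kN·m.

B_x = -13.68 kN, B_y = 146.0 kN, M_B = 302.3 kN·m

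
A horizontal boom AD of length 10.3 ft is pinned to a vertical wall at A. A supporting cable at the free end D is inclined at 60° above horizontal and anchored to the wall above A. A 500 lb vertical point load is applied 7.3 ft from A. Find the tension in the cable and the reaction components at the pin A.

ΣM about A: T·sin60°·10.3 − 500·7.3 = 0 → T = 3650/(10.3·0.866025) = 409.19 ≈ 409.2 lb.
ΣF_x = 0: A_x − T·cos60° = 0 → A_x = 409.19 × 0.5 = 204.6 lb.
ΣF_y = 0: A_y + T·sin60° − 500 = 0 → A_y = 500 − 409.19 × 0.866025 = 145.6 lb.

T = 409.2 lb, A_x = 204.6 lb, A_y = 145.6 lb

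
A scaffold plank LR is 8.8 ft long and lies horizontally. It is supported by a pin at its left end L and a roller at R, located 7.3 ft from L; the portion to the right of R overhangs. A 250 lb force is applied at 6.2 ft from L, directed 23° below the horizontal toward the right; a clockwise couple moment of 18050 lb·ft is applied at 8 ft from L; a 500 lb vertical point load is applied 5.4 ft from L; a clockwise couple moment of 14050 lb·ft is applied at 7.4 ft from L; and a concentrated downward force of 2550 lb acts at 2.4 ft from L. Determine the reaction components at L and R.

Taking moments about L: R_y·7.3 − 250·sin23°·6.2 − 18050 − 500·5.4 − 14050 − 2550·2.4 = 0 → R_y = 41525.6/7.3 = 5688.44 ≈ 5688 lb.
ΣF_y = 0: L_y + 5688.44 − 250·sin23° − 500 − 2550 = 0 → L_y = -2541 lb.
ΣF_x = 0: L_x + 250·cos23° = 0 → L_x = -230.1 lb.

L_x = -230.1 lb, L_y = -2541 lb, R_y = 5688 lb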